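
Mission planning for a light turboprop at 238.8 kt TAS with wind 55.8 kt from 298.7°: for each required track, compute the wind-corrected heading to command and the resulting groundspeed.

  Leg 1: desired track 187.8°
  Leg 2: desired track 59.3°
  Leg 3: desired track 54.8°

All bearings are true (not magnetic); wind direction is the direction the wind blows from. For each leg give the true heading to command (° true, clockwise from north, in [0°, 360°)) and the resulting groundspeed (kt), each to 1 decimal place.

Leg 1: desired track 187.8°; wind correction +12.6° → command heading 200.4°, groundspeed 252.9 kt
Leg 2: desired track 59.3°; wind correction -11.6° → command heading 47.7°, groundspeed 262.3 kt
Leg 3: desired track 54.8°; wind correction -12.1° → command heading 42.7°, groundspeed 258.0 kt

Leg 1: heading=200.4°, groundspeed=252.9 kt
Leg 2: heading=47.7°, groundspeed=262.3 kt
Leg 3: heading=42.7°, groundspeed=258.0 kt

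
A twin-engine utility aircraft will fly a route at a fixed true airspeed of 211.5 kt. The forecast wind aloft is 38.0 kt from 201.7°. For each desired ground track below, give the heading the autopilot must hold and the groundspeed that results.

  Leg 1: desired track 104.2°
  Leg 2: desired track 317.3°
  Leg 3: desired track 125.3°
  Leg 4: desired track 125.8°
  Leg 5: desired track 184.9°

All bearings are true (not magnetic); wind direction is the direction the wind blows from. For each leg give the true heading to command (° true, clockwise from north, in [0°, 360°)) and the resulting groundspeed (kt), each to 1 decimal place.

Leg 1: heading=114.5°, groundspeed=213.1 kt
Leg 2: heading=308.0°, groundspeed=225.1 kt
Leg 3: heading=135.4°, groundspeed=199.3 kt
Leg 4: heading=135.8°, groundspeed=199.0 kt
Leg 5: heading=187.9°, groundspeed=174.8 kt

Leg 1: desired track 104.2°; wind correction +10.3° → command heading 114.5°, groundspeed 213.1 kt
Leg 2: desired track 317.3°; wind correction -9.3° → command heading 308.0°, groundspeed 225.1 kt
Leg 3: desired track 125.3°; wind correction +10.1° → command heading 135.4°, groundspeed 199.3 kt
Leg 4: desired track 125.8°; wind correction +10.0° → command heading 135.8°, groundspeed 199.0 kt
Leg 5: desired track 184.9°; wind correction +3.0° → command heading 187.9°, groundspeed 174.8 kt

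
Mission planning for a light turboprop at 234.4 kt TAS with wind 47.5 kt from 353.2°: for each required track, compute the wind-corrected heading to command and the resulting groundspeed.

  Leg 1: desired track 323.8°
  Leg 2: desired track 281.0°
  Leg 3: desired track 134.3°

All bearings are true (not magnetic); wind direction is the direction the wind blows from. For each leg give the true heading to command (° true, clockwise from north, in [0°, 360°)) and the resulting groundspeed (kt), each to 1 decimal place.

Leg 1: desired track 323.8°; wind correction +5.7° → command heading 329.5°, groundspeed 191.9 kt
Leg 2: desired track 281.0°; wind correction +11.1° → command heading 292.1°, groundspeed 215.5 kt
Leg 3: desired track 134.3°; wind correction -7.3° → command heading 127.0°, groundspeed 269.5 kt

Leg 1: heading=329.5°, groundspeed=191.9 kt
Leg 2: heading=292.1°, groundspeed=215.5 kt
Leg 3: heading=127.0°, groundspeed=269.5 kt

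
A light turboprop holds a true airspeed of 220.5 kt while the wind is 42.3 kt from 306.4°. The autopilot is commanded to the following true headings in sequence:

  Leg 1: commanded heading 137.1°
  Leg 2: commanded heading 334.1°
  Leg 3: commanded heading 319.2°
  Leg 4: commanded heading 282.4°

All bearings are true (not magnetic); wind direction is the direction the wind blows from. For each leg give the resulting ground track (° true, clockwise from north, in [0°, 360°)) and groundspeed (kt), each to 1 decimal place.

Leg 1: track=135.4°, groundspeed=262.2 kt
Leg 2: track=340.2°, groundspeed=184.1 kt
Leg 3: track=322.2°, groundspeed=179.5 kt
Leg 4: track=277.0°, groundspeed=182.7 kt

Leg 1: heading 137.1°; drift -1.7° → track 135.4°, groundspeed 262.2 kt
Leg 2: heading 334.1°; drift +6.1° → track 340.2°, groundspeed 184.1 kt
Leg 3: heading 319.2°; drift +3.0° → track 322.2°, groundspeed 179.5 kt
Leg 4: heading 282.4°; drift -5.4° → track 277.0°, groundspeed 182.7 kt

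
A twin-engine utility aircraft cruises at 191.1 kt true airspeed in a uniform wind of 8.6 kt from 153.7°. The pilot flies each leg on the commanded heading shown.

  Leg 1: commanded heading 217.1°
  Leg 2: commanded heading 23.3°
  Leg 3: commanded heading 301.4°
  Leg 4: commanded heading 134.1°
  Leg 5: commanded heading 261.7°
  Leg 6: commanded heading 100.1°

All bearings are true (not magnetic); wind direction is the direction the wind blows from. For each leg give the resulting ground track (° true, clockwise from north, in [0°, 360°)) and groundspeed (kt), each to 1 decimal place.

Leg 1: heading 217.1°; drift +2.4° → track 219.5°, groundspeed 187.4 kt
Leg 2: heading 23.3°; drift -1.9° → track 21.4°, groundspeed 196.8 kt
Leg 3: heading 301.4°; drift +1.3° → track 302.7°, groundspeed 198.4 kt
Leg 4: heading 134.1°; drift -0.9° → track 133.2°, groundspeed 183.0 kt
Leg 5: heading 261.7°; drift +2.4° → track 264.1°, groundspeed 193.9 kt
Leg 6: heading 100.1°; drift -2.1° → track 98.0°, groundspeed 186.1 kt

Leg 1: track=219.5°, groundspeed=187.4 kt
Leg 2: track=21.4°, groundspeed=196.8 kt
Leg 3: track=302.7°, groundspeed=198.4 kt
Leg 4: track=133.2°, groundspeed=183.0 kt
Leg 5: track=264.1°, groundspeed=193.9 kt
Leg 6: track=98.0°, groundspeed=186.1 kt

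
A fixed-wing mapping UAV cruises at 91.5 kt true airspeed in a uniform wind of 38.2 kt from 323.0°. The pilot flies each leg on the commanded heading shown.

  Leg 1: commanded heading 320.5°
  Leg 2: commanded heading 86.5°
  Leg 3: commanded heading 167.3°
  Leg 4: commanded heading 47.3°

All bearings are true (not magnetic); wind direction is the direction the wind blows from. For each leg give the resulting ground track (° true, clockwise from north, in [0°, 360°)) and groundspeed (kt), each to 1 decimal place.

Leg 1: track=318.7°, groundspeed=53.4 kt
Leg 2: track=102.3°, groundspeed=117.0 kt
Leg 3: track=160.2°, groundspeed=127.3 kt
Leg 4: track=70.7°, groundspeed=95.6 kt

Leg 1: heading 320.5°; drift -1.8° → track 318.7°, groundspeed 53.4 kt
Leg 2: heading 86.5°; drift +15.8° → track 102.3°, groundspeed 117.0 kt
Leg 3: heading 167.3°; drift -7.1° → track 160.2°, groundspeed 127.3 kt
Leg 4: heading 47.3°; drift +23.4° → track 70.7°, groundspeed 95.6 kt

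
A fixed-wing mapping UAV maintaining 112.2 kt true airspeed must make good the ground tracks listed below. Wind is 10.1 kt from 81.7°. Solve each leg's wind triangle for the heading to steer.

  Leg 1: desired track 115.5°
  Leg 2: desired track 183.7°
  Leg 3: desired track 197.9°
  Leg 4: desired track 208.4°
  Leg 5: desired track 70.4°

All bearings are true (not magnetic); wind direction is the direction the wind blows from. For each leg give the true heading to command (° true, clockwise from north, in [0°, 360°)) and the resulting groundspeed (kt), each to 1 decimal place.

Leg 1: heading=112.6°, groundspeed=103.7 kt
Leg 2: heading=178.6°, groundspeed=113.9 kt
Leg 3: heading=193.3°, groundspeed=116.3 kt
Leg 4: heading=204.3°, groundspeed=117.9 kt
Leg 5: heading=71.4°, groundspeed=102.3 kt

Leg 1: desired track 115.5°; wind correction -2.9° → command heading 112.6°, groundspeed 103.7 kt
Leg 2: desired track 183.7°; wind correction -5.1° → command heading 178.6°, groundspeed 113.9 kt
Leg 3: desired track 197.9°; wind correction -4.6° → command heading 193.3°, groundspeed 116.3 kt
Leg 4: desired track 208.4°; wind correction -4.1° → command heading 204.3°, groundspeed 117.9 kt
Leg 5: desired track 70.4°; wind correction +1.0° → command heading 71.4°, groundspeed 102.3 kt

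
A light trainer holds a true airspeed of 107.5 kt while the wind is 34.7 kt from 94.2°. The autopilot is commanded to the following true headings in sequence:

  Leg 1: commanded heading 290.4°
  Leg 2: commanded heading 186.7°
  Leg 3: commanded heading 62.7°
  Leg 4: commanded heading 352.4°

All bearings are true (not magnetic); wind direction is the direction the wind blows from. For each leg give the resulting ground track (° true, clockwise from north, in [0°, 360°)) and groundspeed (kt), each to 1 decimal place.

Leg 1: heading 290.4°; drift -3.9° → track 286.5°, groundspeed 141.2 kt
Leg 2: heading 186.7°; drift +17.6° → track 204.3°, groundspeed 114.4 kt
Leg 3: heading 62.7°; drift -13.1° → track 49.6°, groundspeed 80.0 kt
Leg 4: heading 352.4°; drift -16.5° → track 335.9°, groundspeed 119.5 kt

Leg 1: track=286.5°, groundspeed=141.2 kt
Leg 2: track=204.3°, groundspeed=114.4 kt
Leg 3: track=49.6°, groundspeed=80.0 kt
Leg 4: track=335.9°, groundspeed=119.5 kt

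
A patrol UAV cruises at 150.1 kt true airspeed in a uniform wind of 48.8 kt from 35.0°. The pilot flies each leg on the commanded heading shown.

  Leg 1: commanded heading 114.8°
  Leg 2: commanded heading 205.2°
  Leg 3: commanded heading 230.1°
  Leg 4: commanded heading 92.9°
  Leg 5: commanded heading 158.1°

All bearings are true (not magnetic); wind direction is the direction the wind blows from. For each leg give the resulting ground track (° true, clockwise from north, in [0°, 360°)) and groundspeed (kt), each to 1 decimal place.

Leg 1: track=133.6°, groundspeed=149.4 kt
Leg 2: track=207.6°, groundspeed=198.4 kt
Leg 3: track=226.4°, groundspeed=197.6 kt
Leg 4: track=111.3°, groundspeed=130.9 kt
Leg 5: track=171.1°, groundspeed=181.4 kt

Leg 1: heading 114.8°; drift +18.8° → track 133.6°, groundspeed 149.4 kt
Leg 2: heading 205.2°; drift +2.4° → track 207.6°, groundspeed 198.4 kt
Leg 3: heading 230.1°; drift -3.7° → track 226.4°, groundspeed 197.6 kt
Leg 4: heading 92.9°; drift +18.4° → track 111.3°, groundspeed 130.9 kt
Leg 5: heading 158.1°; drift +13.0° → track 171.1°, groundspeed 181.4 kt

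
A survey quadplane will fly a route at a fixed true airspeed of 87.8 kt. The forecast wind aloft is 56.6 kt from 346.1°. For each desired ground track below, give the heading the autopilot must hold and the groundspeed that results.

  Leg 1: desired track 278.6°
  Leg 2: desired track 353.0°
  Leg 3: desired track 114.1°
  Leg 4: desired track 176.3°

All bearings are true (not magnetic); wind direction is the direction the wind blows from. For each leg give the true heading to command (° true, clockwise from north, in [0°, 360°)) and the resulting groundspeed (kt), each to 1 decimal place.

Leg 1: desired track 278.6°; wind correction +36.6° → command heading 315.2°, groundspeed 48.9 kt
Leg 2: desired track 353.0°; wind correction -4.4° → command heading 348.6°, groundspeed 31.3 kt
Leg 3: desired track 114.1°; wind correction -30.5° → command heading 83.6°, groundspeed 110.5 kt
Leg 4: desired track 176.3°; wind correction +6.6° → command heading 182.9°, groundspeed 142.9 kt

Leg 1: heading=315.2°, groundspeed=48.9 kt
Leg 2: heading=348.6°, groundspeed=31.3 kt
Leg 3: heading=83.6°, groundspeed=110.5 kt
Leg 4: heading=182.9°, groundspeed=142.9 kt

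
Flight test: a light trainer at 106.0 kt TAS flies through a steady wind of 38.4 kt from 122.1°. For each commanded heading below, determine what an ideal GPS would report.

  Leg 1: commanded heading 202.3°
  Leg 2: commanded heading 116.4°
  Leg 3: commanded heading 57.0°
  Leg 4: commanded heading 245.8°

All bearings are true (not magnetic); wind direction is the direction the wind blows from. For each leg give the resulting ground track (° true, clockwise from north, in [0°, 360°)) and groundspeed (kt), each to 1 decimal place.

Leg 1: track=223.1°, groundspeed=106.4 kt
Leg 2: track=113.2°, groundspeed=67.9 kt
Leg 3: track=35.8°, groundspeed=96.3 kt
Leg 4: track=259.9°, groundspeed=131.3 kt

Leg 1: heading 202.3°; drift +20.8° → track 223.1°, groundspeed 106.4 kt
Leg 2: heading 116.4°; drift -3.2° → track 113.2°, groundspeed 67.9 kt
Leg 3: heading 57.0°; drift -21.2° → track 35.8°, groundspeed 96.3 kt
Leg 4: heading 245.8°; drift +14.1° → track 259.9°, groundspeed 131.3 kt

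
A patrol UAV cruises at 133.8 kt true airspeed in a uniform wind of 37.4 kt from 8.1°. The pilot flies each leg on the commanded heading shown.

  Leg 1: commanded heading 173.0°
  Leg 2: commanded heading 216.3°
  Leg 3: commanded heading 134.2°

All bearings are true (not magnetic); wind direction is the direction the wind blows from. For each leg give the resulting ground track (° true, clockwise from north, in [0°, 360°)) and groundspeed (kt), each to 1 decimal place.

Leg 1: track=176.3°, groundspeed=170.2 kt
Leg 2: track=210.3°, groundspeed=167.7 kt
Leg 3: track=145.2°, groundspeed=158.7 kt

Leg 1: heading 173.0°; drift +3.3° → track 176.3°, groundspeed 170.2 kt
Leg 2: heading 216.3°; drift -6.0° → track 210.3°, groundspeed 167.7 kt
Leg 3: heading 134.2°; drift +11.0° → track 145.2°, groundspeed 158.7 kt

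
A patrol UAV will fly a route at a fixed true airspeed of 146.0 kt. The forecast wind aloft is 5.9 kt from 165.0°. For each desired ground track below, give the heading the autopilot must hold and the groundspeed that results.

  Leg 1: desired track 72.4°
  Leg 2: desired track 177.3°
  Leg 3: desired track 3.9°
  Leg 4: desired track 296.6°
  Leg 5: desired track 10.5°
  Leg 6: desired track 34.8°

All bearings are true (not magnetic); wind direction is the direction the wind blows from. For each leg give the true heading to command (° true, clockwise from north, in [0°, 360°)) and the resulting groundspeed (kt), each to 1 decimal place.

Leg 1: heading=74.7°, groundspeed=146.1 kt
Leg 2: heading=176.8°, groundspeed=140.2 kt
Leg 3: heading=4.7°, groundspeed=151.6 kt
Leg 4: heading=294.9°, groundspeed=149.9 kt
Leg 5: heading=11.5°, groundspeed=151.3 kt
Leg 6: heading=36.6°, groundspeed=149.7 kt

Leg 1: desired track 72.4°; wind correction +2.3° → command heading 74.7°, groundspeed 146.1 kt
Leg 2: desired track 177.3°; wind correction -0.5° → command heading 176.8°, groundspeed 140.2 kt
Leg 3: desired track 3.9°; wind correction +0.8° → command heading 4.7°, groundspeed 151.6 kt
Leg 4: desired track 296.6°; wind correction -1.7° → command heading 294.9°, groundspeed 149.9 kt
Leg 5: desired track 10.5°; wind correction +1.0° → command heading 11.5°, groundspeed 151.3 kt
Leg 6: desired track 34.8°; wind correction +1.8° → command heading 36.6°, groundspeed 149.7 kt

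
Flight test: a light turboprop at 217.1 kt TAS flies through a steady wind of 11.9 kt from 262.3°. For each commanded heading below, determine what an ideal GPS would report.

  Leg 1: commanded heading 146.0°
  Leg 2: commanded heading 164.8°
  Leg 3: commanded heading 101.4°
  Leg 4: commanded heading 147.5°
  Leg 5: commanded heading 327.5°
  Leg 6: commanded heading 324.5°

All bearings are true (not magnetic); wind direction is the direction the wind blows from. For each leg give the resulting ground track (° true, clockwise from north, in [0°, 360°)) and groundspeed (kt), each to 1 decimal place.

Leg 1: track=143.3°, groundspeed=222.6 kt
Leg 2: track=161.7°, groundspeed=219.0 kt
Leg 3: track=100.4°, groundspeed=228.4 kt
Leg 4: track=144.7°, groundspeed=222.4 kt
Leg 5: track=330.4°, groundspeed=212.4 kt
Leg 6: track=327.3°, groundspeed=211.8 kt

Leg 1: heading 146.0°; drift -2.7° → track 143.3°, groundspeed 222.6 kt
Leg 2: heading 164.8°; drift -3.1° → track 161.7°, groundspeed 219.0 kt
Leg 3: heading 101.4°; drift -1.0° → track 100.4°, groundspeed 228.4 kt
Leg 4: heading 147.5°; drift -2.8° → track 144.7°, groundspeed 222.4 kt
Leg 5: heading 327.5°; drift +2.9° → track 330.4°, groundspeed 212.4 kt
Leg 6: heading 324.5°; drift +2.8° → track 327.3°, groundspeed 211.8 kt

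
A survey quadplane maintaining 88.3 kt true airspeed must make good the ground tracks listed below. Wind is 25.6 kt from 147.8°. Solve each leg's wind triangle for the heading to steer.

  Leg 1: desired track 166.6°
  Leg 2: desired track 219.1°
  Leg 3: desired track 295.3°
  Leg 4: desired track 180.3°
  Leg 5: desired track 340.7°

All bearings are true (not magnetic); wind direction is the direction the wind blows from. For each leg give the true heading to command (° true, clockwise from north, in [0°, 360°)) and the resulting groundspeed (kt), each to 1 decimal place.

Leg 1: heading=161.2°, groundspeed=63.7 kt
Leg 2: heading=203.2°, groundspeed=76.7 kt
Leg 3: heading=286.3°, groundspeed=108.8 kt
Leg 4: heading=171.3°, groundspeed=65.6 kt
Leg 5: heading=344.4°, groundspeed=113.1 kt

Leg 1: desired track 166.6°; wind correction -5.4° → command heading 161.2°, groundspeed 63.7 kt
Leg 2: desired track 219.1°; wind correction -15.9° → command heading 203.2°, groundspeed 76.7 kt
Leg 3: desired track 295.3°; wind correction -9.0° → command heading 286.3°, groundspeed 108.8 kt
Leg 4: desired track 180.3°; wind correction -9.0° → command heading 171.3°, groundspeed 65.6 kt
Leg 5: desired track 340.7°; wind correction +3.7° → command heading 344.4°, groundspeed 113.1 kt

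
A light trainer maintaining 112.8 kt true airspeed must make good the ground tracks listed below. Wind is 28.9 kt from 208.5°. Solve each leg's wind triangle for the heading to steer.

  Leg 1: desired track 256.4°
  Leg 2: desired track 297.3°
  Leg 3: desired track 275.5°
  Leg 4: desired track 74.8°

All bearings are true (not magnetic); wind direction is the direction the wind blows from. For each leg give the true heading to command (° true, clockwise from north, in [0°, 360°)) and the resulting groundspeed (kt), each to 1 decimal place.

Leg 1: desired track 256.4°; wind correction -11.0° → command heading 245.4°, groundspeed 91.4 kt
Leg 2: desired track 297.3°; wind correction -14.8° → command heading 282.5°, groundspeed 108.4 kt
Leg 3: desired track 275.5°; wind correction -13.6° → command heading 261.9°, groundspeed 98.3 kt
Leg 4: desired track 74.8°; wind correction +10.7° → command heading 85.5°, groundspeed 130.8 kt

Leg 1: heading=245.4°, groundspeed=91.4 kt
Leg 2: heading=282.5°, groundspeed=108.4 kt
Leg 3: heading=261.9°, groundspeed=98.3 kt
Leg 4: heading=85.5°, groundspeed=130.8 kt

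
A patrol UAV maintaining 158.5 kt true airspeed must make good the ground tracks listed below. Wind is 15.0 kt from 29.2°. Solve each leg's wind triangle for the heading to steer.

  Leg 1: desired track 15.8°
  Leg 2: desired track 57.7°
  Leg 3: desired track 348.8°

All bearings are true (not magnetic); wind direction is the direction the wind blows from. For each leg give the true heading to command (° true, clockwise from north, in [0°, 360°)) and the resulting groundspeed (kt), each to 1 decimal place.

Leg 1: desired track 15.8°; wind correction +1.3° → command heading 17.1°, groundspeed 143.9 kt
Leg 2: desired track 57.7°; wind correction -2.6° → command heading 55.1°, groundspeed 145.2 kt
Leg 3: desired track 348.8°; wind correction +3.5° → command heading 352.3°, groundspeed 146.8 kt

Leg 1: heading=17.1°, groundspeed=143.9 kt
Leg 2: heading=55.1°, groundspeed=145.2 kt
Leg 3: heading=352.3°, groundspeed=146.8 kt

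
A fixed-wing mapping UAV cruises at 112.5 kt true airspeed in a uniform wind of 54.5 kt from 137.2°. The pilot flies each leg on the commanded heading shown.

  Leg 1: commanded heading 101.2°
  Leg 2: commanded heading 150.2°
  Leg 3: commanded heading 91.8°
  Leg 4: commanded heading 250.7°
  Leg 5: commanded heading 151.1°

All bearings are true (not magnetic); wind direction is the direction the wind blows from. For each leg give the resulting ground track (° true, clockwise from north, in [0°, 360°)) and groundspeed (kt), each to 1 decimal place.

Leg 1: heading 101.2°; drift -25.1° → track 76.1°, groundspeed 75.5 kt
Leg 2: heading 150.2°; drift +11.7° → track 161.9°, groundspeed 60.6 kt
Leg 3: heading 91.8°; drift -27.6° → track 64.2°, groundspeed 83.8 kt
Leg 4: heading 250.7°; drift +20.4° → track 271.1°, groundspeed 143.2 kt
Leg 5: heading 151.1°; drift +12.4° → track 163.5°, groundspeed 61.0 kt

Leg 1: track=76.1°, groundspeed=75.5 kt
Leg 2: track=161.9°, groundspeed=60.6 kt
Leg 3: track=64.2°, groundspeed=83.8 kt
Leg 4: track=271.1°, groundspeed=143.2 kt
Leg 5: track=163.5°, groundspeed=61.0 kt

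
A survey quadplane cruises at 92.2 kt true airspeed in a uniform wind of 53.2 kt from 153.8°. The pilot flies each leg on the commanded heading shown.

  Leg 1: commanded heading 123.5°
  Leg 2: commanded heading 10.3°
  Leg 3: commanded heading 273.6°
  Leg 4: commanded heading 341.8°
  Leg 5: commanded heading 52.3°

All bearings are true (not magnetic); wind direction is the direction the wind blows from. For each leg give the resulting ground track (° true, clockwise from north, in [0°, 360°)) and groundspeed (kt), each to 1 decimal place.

Leg 1: track=93.4°, groundspeed=53.5 kt
Leg 2: track=357.1°, groundspeed=138.6 kt
Leg 3: track=294.9°, groundspeed=127.3 kt
Leg 4: track=338.9°, groundspeed=145.1 kt
Leg 5: track=25.4°, groundspeed=115.3 kt

Leg 1: heading 123.5°; drift -30.1° → track 93.4°, groundspeed 53.5 kt
Leg 2: heading 10.3°; drift -13.2° → track 357.1°, groundspeed 138.6 kt
Leg 3: heading 273.6°; drift +21.3° → track 294.9°, groundspeed 127.3 kt
Leg 4: heading 341.8°; drift -2.9° → track 338.9°, groundspeed 145.1 kt
Leg 5: heading 52.3°; drift -26.9° → track 25.4°, groundspeed 115.3 kt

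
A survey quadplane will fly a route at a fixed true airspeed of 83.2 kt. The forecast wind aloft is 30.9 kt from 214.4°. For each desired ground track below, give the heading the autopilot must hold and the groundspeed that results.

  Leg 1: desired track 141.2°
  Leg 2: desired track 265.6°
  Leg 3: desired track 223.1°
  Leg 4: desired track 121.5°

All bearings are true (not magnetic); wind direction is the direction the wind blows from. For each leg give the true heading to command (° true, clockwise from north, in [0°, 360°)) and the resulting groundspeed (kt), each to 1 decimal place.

Leg 1: desired track 141.2°; wind correction +20.8° → command heading 162.0°, groundspeed 68.8 kt
Leg 2: desired track 265.6°; wind correction -16.8° → command heading 248.8°, groundspeed 60.3 kt
Leg 3: desired track 223.1°; wind correction -3.2° → command heading 219.9°, groundspeed 52.5 kt
Leg 4: desired track 121.5°; wind correction +21.8° → command heading 143.3°, groundspeed 78.8 kt

Leg 1: heading=162.0°, groundspeed=68.8 kt
Leg 2: heading=248.8°, groundspeed=60.3 kt
Leg 3: heading=219.9°, groundspeed=52.5 kt
Leg 4: heading=143.3°, groundspeed=78.8 kt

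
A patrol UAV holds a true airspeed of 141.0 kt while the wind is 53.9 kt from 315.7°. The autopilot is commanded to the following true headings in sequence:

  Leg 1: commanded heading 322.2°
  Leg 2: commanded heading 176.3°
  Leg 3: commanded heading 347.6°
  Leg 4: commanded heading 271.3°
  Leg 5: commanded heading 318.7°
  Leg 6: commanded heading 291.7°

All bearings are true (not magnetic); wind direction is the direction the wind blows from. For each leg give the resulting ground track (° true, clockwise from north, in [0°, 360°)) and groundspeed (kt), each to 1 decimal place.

Leg 1: heading 322.2°; drift +4.0° → track 326.2°, groundspeed 87.7 kt
Leg 2: heading 176.3°; drift -10.9° → track 165.4°, groundspeed 185.3 kt
Leg 3: heading 347.6°; drift +16.6° → track 4.2°, groundspeed 99.4 kt
Leg 4: heading 271.3°; drift -20.2° → track 251.1°, groundspeed 109.2 kt
Leg 5: heading 318.7°; drift +1.9° → track 320.6°, groundspeed 87.2 kt
Leg 6: heading 291.7°; drift -13.4° → track 278.3°, groundspeed 94.3 kt

Leg 1: track=326.2°, groundspeed=87.7 kt
Leg 2: track=165.4°, groundspeed=185.3 kt
Leg 3: track=4.2°, groundspeed=99.4 kt
Leg 4: track=251.1°, groundspeed=109.2 kt
Leg 5: track=320.6°, groundspeed=87.2 kt
Leg 6: track=278.3°, groundspeed=94.3 kt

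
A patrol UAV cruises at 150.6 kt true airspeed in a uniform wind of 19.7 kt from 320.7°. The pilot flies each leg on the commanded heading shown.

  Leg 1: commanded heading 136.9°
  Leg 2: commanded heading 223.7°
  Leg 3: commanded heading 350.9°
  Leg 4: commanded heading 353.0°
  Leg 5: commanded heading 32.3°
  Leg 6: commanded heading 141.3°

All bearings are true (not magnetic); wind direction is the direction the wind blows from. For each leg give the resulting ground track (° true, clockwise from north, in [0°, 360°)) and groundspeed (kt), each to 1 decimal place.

Leg 1: heading 136.9°; drift +0.4° → track 137.3°, groundspeed 170.3 kt
Leg 2: heading 223.7°; drift -7.3° → track 216.4°, groundspeed 154.2 kt
Leg 3: heading 350.9°; drift +4.2° → track 355.1°, groundspeed 133.9 kt
Leg 4: heading 353.0°; drift +4.5° → track 357.5°, groundspeed 134.4 kt
Leg 5: heading 32.3°; drift +7.4° → track 39.7°, groundspeed 145.6 kt
Leg 6: heading 141.3°; drift -0.1° → track 141.2°, groundspeed 170.3 kt

Leg 1: track=137.3°, groundspeed=170.3 kt
Leg 2: track=216.4°, groundspeed=154.2 kt
Leg 3: track=355.1°, groundspeed=133.9 kt
Leg 4: track=357.5°, groundspeed=134.4 kt
Leg 5: track=39.7°, groundspeed=145.6 kt
Leg 6: track=141.2°, groundspeed=170.3 kt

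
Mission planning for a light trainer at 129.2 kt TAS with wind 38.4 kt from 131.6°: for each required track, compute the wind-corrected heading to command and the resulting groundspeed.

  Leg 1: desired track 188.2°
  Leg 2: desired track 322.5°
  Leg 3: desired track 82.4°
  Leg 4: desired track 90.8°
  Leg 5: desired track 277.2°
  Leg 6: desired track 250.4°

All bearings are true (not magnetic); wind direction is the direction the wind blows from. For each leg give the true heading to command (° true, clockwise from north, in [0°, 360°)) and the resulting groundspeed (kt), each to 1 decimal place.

Leg 1: desired track 188.2°; wind correction -14.4° → command heading 173.8°, groundspeed 104.0 kt
Leg 2: desired track 322.5°; wind correction +3.2° → command heading 325.7°, groundspeed 166.7 kt
Leg 3: desired track 82.4°; wind correction +13.0° → command heading 95.4°, groundspeed 100.8 kt
Leg 4: desired track 90.8°; wind correction +11.2° → command heading 102.0°, groundspeed 97.7 kt
Leg 5: desired track 277.2°; wind correction -9.7° → command heading 267.5°, groundspeed 159.0 kt
Leg 6: desired track 250.4°; wind correction -15.1° → command heading 235.3°, groundspeed 143.2 kt

Leg 1: heading=173.8°, groundspeed=104.0 kt
Leg 2: heading=325.7°, groundspeed=166.7 kt
Leg 3: heading=95.4°, groundspeed=100.8 kt
Leg 4: heading=102.0°, groundspeed=97.7 kt
Leg 5: heading=267.5°, groundspeed=159.0 kt
Leg 6: heading=235.3°, groundspeed=143.2 kt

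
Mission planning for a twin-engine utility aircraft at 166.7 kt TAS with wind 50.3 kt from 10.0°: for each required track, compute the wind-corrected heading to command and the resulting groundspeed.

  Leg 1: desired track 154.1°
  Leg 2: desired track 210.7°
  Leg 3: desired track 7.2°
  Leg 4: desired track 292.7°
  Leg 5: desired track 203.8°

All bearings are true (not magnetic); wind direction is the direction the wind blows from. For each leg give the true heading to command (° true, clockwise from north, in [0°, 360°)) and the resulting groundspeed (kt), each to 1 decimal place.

Leg 1: desired track 154.1°; wind correction -10.2° → command heading 143.9°, groundspeed 204.8 kt
Leg 2: desired track 210.7°; wind correction +6.1° → command heading 216.8°, groundspeed 212.8 kt
Leg 3: desired track 7.2°; wind correction +0.8° → command heading 8.0°, groundspeed 116.4 kt
Leg 4: desired track 292.7°; wind correction +17.1° → command heading 309.8°, groundspeed 148.3 kt
Leg 5: desired track 203.8°; wind correction +4.1° → command heading 207.9°, groundspeed 215.1 kt

Leg 1: heading=143.9°, groundspeed=204.8 kt
Leg 2: heading=216.8°, groundspeed=212.8 kt
Leg 3: heading=8.0°, groundspeed=116.4 kt
Leg 4: heading=309.8°, groundspeed=148.3 kt
Leg 5: heading=207.9°, groundspeed=215.1 kt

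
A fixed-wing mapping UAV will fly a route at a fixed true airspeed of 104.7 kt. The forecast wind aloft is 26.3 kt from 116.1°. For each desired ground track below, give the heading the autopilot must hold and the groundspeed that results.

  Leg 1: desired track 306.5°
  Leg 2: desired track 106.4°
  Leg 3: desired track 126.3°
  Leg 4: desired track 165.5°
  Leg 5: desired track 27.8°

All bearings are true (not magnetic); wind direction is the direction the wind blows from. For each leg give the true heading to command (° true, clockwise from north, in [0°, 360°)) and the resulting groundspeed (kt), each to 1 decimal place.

Leg 1: heading=309.1°, groundspeed=130.5 kt
Leg 2: heading=108.8°, groundspeed=78.7 kt
Leg 3: heading=123.8°, groundspeed=78.7 kt
Leg 4: heading=154.5°, groundspeed=85.7 kt
Leg 5: heading=42.3°, groundspeed=100.6 kt

Leg 1: desired track 306.5°; wind correction +2.6° → command heading 309.1°, groundspeed 130.5 kt
Leg 2: desired track 106.4°; wind correction +2.4° → command heading 108.8°, groundspeed 78.7 kt
Leg 3: desired track 126.3°; wind correction -2.5° → command heading 123.8°, groundspeed 78.7 kt
Leg 4: desired track 165.5°; wind correction -11.0° → command heading 154.5°, groundspeed 85.7 kt
Leg 5: desired track 27.8°; wind correction +14.5° → command heading 42.3°, groundspeed 100.6 kt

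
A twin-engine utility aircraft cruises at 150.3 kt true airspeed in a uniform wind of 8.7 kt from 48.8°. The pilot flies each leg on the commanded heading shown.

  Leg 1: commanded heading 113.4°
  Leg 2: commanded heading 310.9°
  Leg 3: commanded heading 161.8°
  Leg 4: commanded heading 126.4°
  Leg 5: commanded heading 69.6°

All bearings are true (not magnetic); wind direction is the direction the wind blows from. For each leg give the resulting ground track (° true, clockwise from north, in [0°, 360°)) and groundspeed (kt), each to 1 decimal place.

Leg 1: track=116.5°, groundspeed=146.8 kt
Leg 2: track=307.6°, groundspeed=151.7 kt
Leg 3: track=164.8°, groundspeed=153.9 kt
Leg 4: track=129.7°, groundspeed=148.7 kt
Leg 5: track=70.8°, groundspeed=142.2 kt

Leg 1: heading 113.4°; drift +3.1° → track 116.5°, groundspeed 146.8 kt
Leg 2: heading 310.9°; drift -3.3° → track 307.6°, groundspeed 151.7 kt
Leg 3: heading 161.8°; drift +3.0° → track 164.8°, groundspeed 153.9 kt
Leg 4: heading 126.4°; drift +3.3° → track 129.7°, groundspeed 148.7 kt
Leg 5: heading 69.6°; drift +1.2° → track 70.8°, groundspeed 142.2 kt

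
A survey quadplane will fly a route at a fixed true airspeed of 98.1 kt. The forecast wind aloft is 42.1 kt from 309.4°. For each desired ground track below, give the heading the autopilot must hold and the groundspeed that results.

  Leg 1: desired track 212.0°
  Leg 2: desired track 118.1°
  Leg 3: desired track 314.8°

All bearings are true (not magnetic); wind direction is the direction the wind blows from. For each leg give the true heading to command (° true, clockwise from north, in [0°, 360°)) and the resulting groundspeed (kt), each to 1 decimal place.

Leg 1: heading=237.2°, groundspeed=94.2 kt
Leg 2: heading=113.3°, groundspeed=139.0 kt
Leg 3: heading=312.5°, groundspeed=56.1 kt

Leg 1: desired track 212.0°; wind correction +25.2° → command heading 237.2°, groundspeed 94.2 kt
Leg 2: desired track 118.1°; wind correction -4.8° → command heading 113.3°, groundspeed 139.0 kt
Leg 3: desired track 314.8°; wind correction -2.3° → command heading 312.5°, groundspeed 56.1 kt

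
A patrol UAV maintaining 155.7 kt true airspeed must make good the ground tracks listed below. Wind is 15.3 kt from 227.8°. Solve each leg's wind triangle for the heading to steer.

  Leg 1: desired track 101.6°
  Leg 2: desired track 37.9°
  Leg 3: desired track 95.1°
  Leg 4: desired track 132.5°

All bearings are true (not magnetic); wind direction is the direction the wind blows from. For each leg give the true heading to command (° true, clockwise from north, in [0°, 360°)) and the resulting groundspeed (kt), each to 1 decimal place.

Leg 1: heading=106.1°, groundspeed=164.2 kt
Leg 2: heading=36.9°, groundspeed=170.7 kt
Leg 3: heading=99.2°, groundspeed=165.7 kt
Leg 4: heading=138.1°, groundspeed=156.4 kt

Leg 1: desired track 101.6°; wind correction +4.5° → command heading 106.1°, groundspeed 164.2 kt
Leg 2: desired track 37.9°; wind correction -1.0° → command heading 36.9°, groundspeed 170.7 kt
Leg 3: desired track 95.1°; wind correction +4.1° → command heading 99.2°, groundspeed 165.7 kt
Leg 4: desired track 132.5°; wind correction +5.6° → command heading 138.1°, groundspeed 156.4 kt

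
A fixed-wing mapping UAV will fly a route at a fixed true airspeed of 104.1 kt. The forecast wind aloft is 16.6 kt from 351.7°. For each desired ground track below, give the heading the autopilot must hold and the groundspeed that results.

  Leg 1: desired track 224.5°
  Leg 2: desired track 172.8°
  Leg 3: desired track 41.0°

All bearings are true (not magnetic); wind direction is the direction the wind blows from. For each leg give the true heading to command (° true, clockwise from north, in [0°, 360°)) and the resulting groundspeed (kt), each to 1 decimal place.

Leg 1: heading=231.8°, groundspeed=113.3 kt
Leg 2: heading=173.0°, groundspeed=120.7 kt
Leg 3: heading=34.1°, groundspeed=92.5 kt

Leg 1: desired track 224.5°; wind correction +7.3° → command heading 231.8°, groundspeed 113.3 kt
Leg 2: desired track 172.8°; wind correction +0.2° → command heading 173.0°, groundspeed 120.7 kt
Leg 3: desired track 41.0°; wind correction -6.9° → command heading 34.1°, groundspeed 92.5 kt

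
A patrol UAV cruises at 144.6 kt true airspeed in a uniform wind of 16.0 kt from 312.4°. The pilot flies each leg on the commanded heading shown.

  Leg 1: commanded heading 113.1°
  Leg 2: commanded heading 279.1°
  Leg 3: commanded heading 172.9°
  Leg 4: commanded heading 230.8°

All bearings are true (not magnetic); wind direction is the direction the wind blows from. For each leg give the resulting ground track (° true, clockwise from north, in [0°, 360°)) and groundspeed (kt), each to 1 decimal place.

Leg 1: track=115.0°, groundspeed=159.8 kt
Leg 2: track=275.3°, groundspeed=131.5 kt
Leg 3: track=169.1°, groundspeed=157.1 kt
Leg 4: track=224.5°, groundspeed=143.1 kt

Leg 1: heading 113.1°; drift +1.9° → track 115.0°, groundspeed 159.8 kt
Leg 2: heading 279.1°; drift -3.8° → track 275.3°, groundspeed 131.5 kt
Leg 3: heading 172.9°; drift -3.8° → track 169.1°, groundspeed 157.1 kt
Leg 4: heading 230.8°; drift -6.3° → track 224.5°, groundspeed 143.1 kt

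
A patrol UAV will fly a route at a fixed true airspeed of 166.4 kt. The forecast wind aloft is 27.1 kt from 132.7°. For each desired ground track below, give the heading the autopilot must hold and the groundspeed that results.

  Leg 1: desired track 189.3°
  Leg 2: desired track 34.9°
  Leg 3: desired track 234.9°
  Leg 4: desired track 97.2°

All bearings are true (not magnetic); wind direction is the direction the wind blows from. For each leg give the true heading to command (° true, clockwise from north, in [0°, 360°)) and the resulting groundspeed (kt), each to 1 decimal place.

Leg 1: heading=181.5°, groundspeed=149.9 kt
Leg 2: heading=44.2°, groundspeed=167.9 kt
Leg 3: heading=225.7°, groundspeed=170.0 kt
Leg 4: heading=102.6°, groundspeed=143.6 kt

Leg 1: desired track 189.3°; wind correction -7.8° → command heading 181.5°, groundspeed 149.9 kt
Leg 2: desired track 34.9°; wind correction +9.3° → command heading 44.2°, groundspeed 167.9 kt
Leg 3: desired track 234.9°; wind correction -9.2° → command heading 225.7°, groundspeed 170.0 kt
Leg 4: desired track 97.2°; wind correction +5.4° → command heading 102.6°, groundspeed 143.6 kt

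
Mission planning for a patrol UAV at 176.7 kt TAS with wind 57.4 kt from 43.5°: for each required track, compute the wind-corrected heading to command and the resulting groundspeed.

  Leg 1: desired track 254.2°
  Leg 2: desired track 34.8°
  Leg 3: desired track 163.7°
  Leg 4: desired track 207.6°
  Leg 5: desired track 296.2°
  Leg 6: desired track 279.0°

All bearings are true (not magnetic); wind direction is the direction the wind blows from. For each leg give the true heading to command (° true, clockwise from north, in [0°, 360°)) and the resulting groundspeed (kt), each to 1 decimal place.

Leg 1: heading=263.7°, groundspeed=223.6 kt
Leg 2: heading=37.6°, groundspeed=119.7 kt
Leg 3: heading=147.4°, groundspeed=198.5 kt
Leg 4: heading=202.5°, groundspeed=231.2 kt
Leg 5: heading=314.3°, groundspeed=185.1 kt
Leg 6: heading=294.5°, groundspeed=202.8 kt

Leg 1: desired track 254.2°; wind correction +9.5° → command heading 263.7°, groundspeed 223.6 kt
Leg 2: desired track 34.8°; wind correction +2.8° → command heading 37.6°, groundspeed 119.7 kt
Leg 3: desired track 163.7°; wind correction -16.3° → command heading 147.4°, groundspeed 198.5 kt
Leg 4: desired track 207.6°; wind correction -5.1° → command heading 202.5°, groundspeed 231.2 kt
Leg 5: desired track 296.2°; wind correction +18.1° → command heading 314.3°, groundspeed 185.1 kt
Leg 6: desired track 279.0°; wind correction +15.5° → command heading 294.5°, groundspeed 202.8 kt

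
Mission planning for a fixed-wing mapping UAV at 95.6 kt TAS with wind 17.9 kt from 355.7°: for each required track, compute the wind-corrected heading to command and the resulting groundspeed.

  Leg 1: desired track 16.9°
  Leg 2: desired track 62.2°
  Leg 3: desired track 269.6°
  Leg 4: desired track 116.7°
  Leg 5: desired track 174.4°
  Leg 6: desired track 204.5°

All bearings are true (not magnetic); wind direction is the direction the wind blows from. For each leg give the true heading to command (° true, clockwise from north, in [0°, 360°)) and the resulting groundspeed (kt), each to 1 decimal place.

Leg 1: desired track 16.9°; wind correction -3.9° → command heading 13.0°, groundspeed 78.7 kt
Leg 2: desired track 62.2°; wind correction -9.9° → command heading 52.3°, groundspeed 87.0 kt
Leg 3: desired track 269.6°; wind correction +10.8° → command heading 280.4°, groundspeed 92.7 kt
Leg 4: desired track 116.7°; wind correction -9.2° → command heading 107.5°, groundspeed 103.6 kt
Leg 5: desired track 174.4°; wind correction -0.2° → command heading 174.2°, groundspeed 113.5 kt
Leg 6: desired track 204.5°; wind correction +5.2° → command heading 209.7°, groundspeed 110.9 kt

Leg 1: heading=13.0°, groundspeed=78.7 kt
Leg 2: heading=52.3°, groundspeed=87.0 kt
Leg 3: heading=280.4°, groundspeed=92.7 kt
Leg 4: heading=107.5°, groundspeed=103.6 kt
Leg 5: heading=174.2°, groundspeed=113.5 kt
Leg 6: heading=209.7°, groundspeed=110.9 kt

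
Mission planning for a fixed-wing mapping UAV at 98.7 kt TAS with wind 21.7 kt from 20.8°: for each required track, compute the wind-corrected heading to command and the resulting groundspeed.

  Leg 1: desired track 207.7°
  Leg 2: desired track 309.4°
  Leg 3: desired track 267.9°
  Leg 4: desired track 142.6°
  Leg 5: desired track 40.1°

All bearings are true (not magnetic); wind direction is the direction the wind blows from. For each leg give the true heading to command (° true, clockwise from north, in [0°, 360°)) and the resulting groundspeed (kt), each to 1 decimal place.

Leg 1: desired track 207.7°; wind correction +1.5° → command heading 209.2°, groundspeed 120.2 kt
Leg 2: desired track 309.4°; wind correction +12.0° → command heading 321.4°, groundspeed 89.6 kt
Leg 3: desired track 267.9°; wind correction +11.7° → command heading 279.6°, groundspeed 105.1 kt
Leg 4: desired track 142.6°; wind correction -10.8° → command heading 131.8°, groundspeed 108.4 kt
Leg 5: desired track 40.1°; wind correction -4.2° → command heading 35.9°, groundspeed 78.0 kt

Leg 1: heading=209.2°, groundspeed=120.2 kt
Leg 2: heading=321.4°, groundspeed=89.6 kt
Leg 3: heading=279.6°, groundspeed=105.1 kt
Leg 4: heading=131.8°, groundspeed=108.4 kt
Leg 5: heading=35.9°, groundspeed=78.0 kt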